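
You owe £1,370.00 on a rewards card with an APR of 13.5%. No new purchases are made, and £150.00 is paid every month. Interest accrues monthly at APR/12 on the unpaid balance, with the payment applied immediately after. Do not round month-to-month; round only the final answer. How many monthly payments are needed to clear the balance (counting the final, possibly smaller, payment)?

Monthly rate r = 13.5%/12 = 1.125% = 0.01125.
Recurrence: B ← B·(1+r) − £150.00.
Month 1: interest £15.41; balance after payment £1,235.41.
Month 2: interest £13.90; balance after payment £1,099.31.
Closed form: n = −ln(1 − rB₀/P)/ln(1+r) = −ln(0.89725)/ln(1.01125) ≈ 9.692, so the balance reaches zero during payment 10.

10 payments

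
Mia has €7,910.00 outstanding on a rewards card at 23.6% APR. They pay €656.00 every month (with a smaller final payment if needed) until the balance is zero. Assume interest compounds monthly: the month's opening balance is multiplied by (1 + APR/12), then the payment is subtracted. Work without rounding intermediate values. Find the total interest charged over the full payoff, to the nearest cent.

Monthly rate r = 23.6%/12 = 1.96667% = 0.0196667.
Payoff takes n = ⌈−ln(1 − rB₀/P)/ln(1+r)⌉ = ⌈13.898⌉ = 14 payments; the last is €589.85.
Total paid = 13·€656.00 + €589.85 = €9,117.85.
Total interest = total paid − principal = €9,117.85 − €7,910.00 = €1,207.85.

€1,207.85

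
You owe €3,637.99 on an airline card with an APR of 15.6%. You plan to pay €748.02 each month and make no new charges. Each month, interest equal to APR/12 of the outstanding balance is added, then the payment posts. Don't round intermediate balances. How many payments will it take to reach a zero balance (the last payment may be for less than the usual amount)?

6 payments

Monthly rate r = 15.6%/12 = 1.3% = 0.013.
Recurrence: B ← B·(1+r) − €748.02.
Month 1: interest €47.29; balance after payment €2,937.26.
Month 2: interest €38.18; balance after payment €2,227.43.
Month 3: interest €28.96; balance after payment €1,508.36.
Month 4: interest €19.61; balance after payment €779.95.
Month 5: interest €10.14; balance after payment €42.07.
Month 6: interest €0.55; balance after payment €0.00.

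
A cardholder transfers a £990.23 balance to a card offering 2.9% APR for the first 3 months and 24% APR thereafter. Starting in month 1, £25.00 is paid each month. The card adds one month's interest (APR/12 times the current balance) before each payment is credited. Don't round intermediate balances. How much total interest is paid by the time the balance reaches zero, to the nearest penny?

Promo months 1–3 at r₀ = 2.9%/12 = 0.00241667; months 4+ at r₁ = 24%/12 = 0.02.
After month 3: iterate B ← B·(1+r₀) − £25.00 for 3 months → £922.25.
Then at r₁ with £25.00/mo: n₂ = −ln(1 − r₁·B/P)/ln(1+r₁) ≈ 67.60 → 68 more payments.
Total paid = 70·£25.00 + £15.03 = £1,765.03; interest = £1,765.03 − £990.23 = £774.80.

£774.80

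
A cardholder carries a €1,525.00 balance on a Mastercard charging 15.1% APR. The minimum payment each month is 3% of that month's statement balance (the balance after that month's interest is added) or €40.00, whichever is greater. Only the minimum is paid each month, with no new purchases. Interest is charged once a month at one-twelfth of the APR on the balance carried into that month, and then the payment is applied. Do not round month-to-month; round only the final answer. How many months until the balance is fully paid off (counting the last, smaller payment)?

51 months

Monthly rate r = 15.1%/12 = 1.25833% = 0.0125833.
While 3% of the post-interest balance exceeds €40.00, each month B ← (B·(1+r))·(1 − 0.03), i.e. B shrinks by the factor (1+r)·0.97 = 0.98221.
This holds for months 1–9. Entering month 10 the balance is €1,297.46; 3% of the post-interest balance is now below €40.00, so the flat €40.00 minimum applies from here.
From month 10 a fixed €40.00 at rate r clears €1,297.46 in 42 more payments. Total: 9 + 42 = 51 months.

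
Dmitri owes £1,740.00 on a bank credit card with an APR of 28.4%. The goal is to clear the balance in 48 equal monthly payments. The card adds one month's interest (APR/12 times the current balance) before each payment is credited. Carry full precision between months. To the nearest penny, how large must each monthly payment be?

£61.04

Monthly rate r = 28.4%/12 = 2.36667% = 0.0236667.
Level-payment amortization: P = B₀·r / (1 − (1+r)^(−n)) = 1740.00·0.0236667 / (1 − 1.02367^(−48)).
Denominator 1 − (1+r)^(−48) = 0.674621362.
P = 41.18 / 0.674621362 ≈ 61.04.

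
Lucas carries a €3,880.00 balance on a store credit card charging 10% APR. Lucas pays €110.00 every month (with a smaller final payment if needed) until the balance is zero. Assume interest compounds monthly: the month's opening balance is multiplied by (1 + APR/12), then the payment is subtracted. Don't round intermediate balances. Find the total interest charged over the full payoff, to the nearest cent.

Monthly rate r = 10%/12 = 0.833333% = 0.00833333.
Payoff takes n = ⌈−ln(1 − rB₀/P)/ln(1+r)⌉ = ⌈41.940⌉ = 42 payments; the last is €103.46.
Total paid = 41·€110.00 + €103.46 = €4,613.46.
Total interest = total paid − principal = €4,613.46 − €3,880.00 = €733.46.

€733.46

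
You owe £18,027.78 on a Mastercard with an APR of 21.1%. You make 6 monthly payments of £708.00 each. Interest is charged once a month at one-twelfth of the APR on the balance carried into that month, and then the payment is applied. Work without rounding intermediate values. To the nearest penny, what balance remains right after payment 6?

Monthly rate r = 21.1%/12 = 1.75833% = 0.0175833.
Each month: B ← B·(1+r) − £708.00.
Month 1: interest £316.99; balance after payment £17,636.77.
Month 2: interest £310.11; balance after payment £17,238.88.
Month 3: interest £303.12; balance after payment £16,834.00.
Month 4: interest £296.00; balance after payment £16,422.00.
Month 5: interest £288.75; balance after payment £16,002.75.
Month 6: interest £281.38; balance after payment £15,576.13.

£15,576.13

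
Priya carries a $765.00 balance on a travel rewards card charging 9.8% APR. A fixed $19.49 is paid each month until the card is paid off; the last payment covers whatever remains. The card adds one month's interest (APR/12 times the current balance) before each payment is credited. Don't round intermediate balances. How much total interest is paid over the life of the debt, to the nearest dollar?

$161

Monthly rate r = 9.8%/12 = 0.816667% = 0.00816667.
Payoff takes n = ⌈−ln(1 − rB₀/P)/ln(1+r)⌉ = ⌈47.516⌉ = 48 payments; the last is $10.07.
Total paid = 47·$19.49 + $10.07 = $926.10.
Total interest = total paid − principal = $926.10 − $765.00 = $161.10.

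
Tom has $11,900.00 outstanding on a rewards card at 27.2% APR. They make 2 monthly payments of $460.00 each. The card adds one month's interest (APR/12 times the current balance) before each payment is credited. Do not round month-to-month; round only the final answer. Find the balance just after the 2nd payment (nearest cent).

$11,515.15

Monthly rate r = 27.2%/12 = 2.26667% = 0.0226667.
Each month: B ← B·(1+r) − $460.00.
Month 1: interest $269.73; balance after payment $11,709.73.
Month 2: interest $265.42; balance after payment $11,515.15.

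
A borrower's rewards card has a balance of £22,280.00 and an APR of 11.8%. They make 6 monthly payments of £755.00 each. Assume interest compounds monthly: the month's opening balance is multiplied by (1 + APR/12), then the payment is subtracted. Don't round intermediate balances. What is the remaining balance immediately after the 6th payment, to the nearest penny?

£18,984.43

Monthly rate r = 11.8%/12 = 0.983333% = 0.00983333.
Each month: B ← B·(1+r) − £755.00.
Month 1: interest £219.09; balance after payment £21,744.09.
Month 2: interest £213.82; balance after payment £21,202.90.
Month 3: interest £208.50; balance after payment £20,656.40.
Month 4: interest £203.12; balance after payment £20,104.52.
Month 5: interest £197.69; balance after payment £19,547.21.
Month 6: interest £192.21; balance after payment £18,984.43.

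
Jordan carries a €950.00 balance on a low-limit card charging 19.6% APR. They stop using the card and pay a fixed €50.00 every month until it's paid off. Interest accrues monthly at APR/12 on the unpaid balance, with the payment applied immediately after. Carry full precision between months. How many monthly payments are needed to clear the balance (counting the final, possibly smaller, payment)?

Monthly rate r = 19.6%/12 = 1.63333% = 0.0163333.
Recurrence: B ← B·(1+r) − €50.00.
Month 1: interest €15.52; balance after payment €915.52.
Month 2: interest €14.95; balance after payment €880.47.
Closed form: n = −ln(1 − rB₀/P)/ln(1+r) = −ln(0.68967)/ln(1.01633) ≈ 22.933, so the balance reaches zero during payment 23.

23 months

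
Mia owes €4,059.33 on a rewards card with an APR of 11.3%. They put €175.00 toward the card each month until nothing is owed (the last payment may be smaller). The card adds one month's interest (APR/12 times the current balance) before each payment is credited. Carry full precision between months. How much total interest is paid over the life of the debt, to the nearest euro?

Monthly rate r = 11.3%/12 = 0.941667% = 0.00941667.
Payoff takes n = ⌈−ln(1 − rB₀/P)/ln(1+r)⌉ = ⌈26.295⌉ = 27 payments; the last is €51.77.
Total paid = 26·€175.00 + €51.77 = €4,601.77.
Total interest = total paid − principal = €4,601.77 − €4,059.33 = €542.44.

€542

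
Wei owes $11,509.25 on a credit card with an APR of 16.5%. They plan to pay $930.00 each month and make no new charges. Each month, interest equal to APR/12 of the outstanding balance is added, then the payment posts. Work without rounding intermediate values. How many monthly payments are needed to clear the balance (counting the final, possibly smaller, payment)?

14 months

Monthly rate r = 16.5%/12 = 1.375% = 0.01375.
Recurrence: B ← B·(1+r) − $930.00.
Month 1: interest $158.25; balance after payment $10,737.50.
Month 2: interest $147.64; balance after payment $9,955.14.
Closed form: n = −ln(1 − rB₀/P)/ln(1+r) = −ln(0.82984)/ln(1.01375) ≈ 13.659, so the balance reaches zero during payment 14.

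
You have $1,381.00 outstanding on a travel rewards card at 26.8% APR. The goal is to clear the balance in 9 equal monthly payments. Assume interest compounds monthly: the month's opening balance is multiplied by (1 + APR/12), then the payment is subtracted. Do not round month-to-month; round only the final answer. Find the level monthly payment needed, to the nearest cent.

Monthly rate r = 26.8%/12 = 2.23333% = 0.0223333.
Level-payment amortization: P = B₀·r / (1 − (1+r)^(−n)) = 1381.00·0.0223333 / (1 − 1.02233^(−9)).
Denominator 1 − (1+r)^(−9) = 0.180276645.
P = 30.8423 / 0.180276645 ≈ 171.08.

$171.08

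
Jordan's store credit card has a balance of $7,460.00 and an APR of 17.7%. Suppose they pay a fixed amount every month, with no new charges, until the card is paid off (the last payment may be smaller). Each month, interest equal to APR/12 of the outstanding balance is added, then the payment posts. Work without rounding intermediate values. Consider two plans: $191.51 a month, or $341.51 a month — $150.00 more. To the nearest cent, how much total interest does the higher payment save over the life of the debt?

Monthly rate r = 17.7%/12 = 1.475% = 0.01475.
At $191.51/mo: n = ⌈−ln(1 − rB₀/P)/ln(1+r)⌉ = 59 payments (last $70.85); total interest = total paid − $7,460.00 = $3,718.43.
At $341.51/mo: 27 payments (last $192.01); total interest $1,611.27.
Interest saved = $3,718.43 − $1,611.27 = $2,107.16.

$2,107.16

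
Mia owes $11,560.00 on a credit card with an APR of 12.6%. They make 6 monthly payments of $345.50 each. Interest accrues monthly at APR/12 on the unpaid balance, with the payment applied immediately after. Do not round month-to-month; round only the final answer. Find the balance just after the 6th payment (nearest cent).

Monthly rate r = 12.6%/12 = 1.05% = 0.0105.
Each month: B ← B·(1+r) − $345.50.
Month 1: interest $121.38; balance after payment $11,335.88.
Month 2: interest $119.03; balance after payment $11,109.41.
Month 3: interest $116.65; balance after payment $10,880.56.
Month 4: interest $114.25; balance after payment $10,649.30.
Month 5: interest $111.82; balance after payment $10,415.62.
Month 6: interest $109.36; balance after payment $10,179.48.

$10,179.48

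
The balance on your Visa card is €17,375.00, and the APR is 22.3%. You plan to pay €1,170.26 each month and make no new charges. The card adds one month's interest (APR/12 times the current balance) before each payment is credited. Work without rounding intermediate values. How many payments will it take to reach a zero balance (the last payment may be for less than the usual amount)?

Monthly rate r = 22.3%/12 = 1.85833% = 0.0185833.
Recurrence: B ← B·(1+r) − €1,170.26.
Month 1: interest €322.89; balance after payment €16,527.63.
Month 2: interest €307.14; balance after payment €15,664.50.
Closed form: n = −ln(1 − rB₀/P)/ln(1+r) = −ln(0.72409)/ln(1.01858) ≈ 17.533, so the balance reaches zero during payment 18.

18 payments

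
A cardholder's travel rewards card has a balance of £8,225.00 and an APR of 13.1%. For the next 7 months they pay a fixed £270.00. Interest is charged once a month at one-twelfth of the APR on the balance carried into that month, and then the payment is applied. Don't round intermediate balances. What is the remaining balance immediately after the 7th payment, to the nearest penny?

£6,921.45

Monthly rate r = 13.1%/12 = 1.09167% = 0.0109167.
Each month: B ← B·(1+r) − £270.00.
Month 1: interest £89.79; balance after payment £8,044.79.
Month 2: interest £87.82; balance after payment £7,862.61.
Month 3: interest £85.83; balance after payment £7,678.45.
Month 4: interest £83.82; balance after payment £7,492.27.
Month 5: interest £81.79; balance after payment £7,304.06.
Month 6: interest £79.74; balance after payment £7,113.79.
Month 7: interest £77.66; balance after payment £6,921.45.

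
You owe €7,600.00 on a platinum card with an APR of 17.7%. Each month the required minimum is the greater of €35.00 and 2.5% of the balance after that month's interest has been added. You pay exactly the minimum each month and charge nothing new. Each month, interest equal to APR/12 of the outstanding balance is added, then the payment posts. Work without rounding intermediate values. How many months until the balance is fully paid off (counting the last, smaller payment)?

Monthly rate r = 17.7%/12 = 1.475% = 0.01475.
While 2.5% of the post-interest balance exceeds €35.00, each month B ← (B·(1+r))·(1 − 0.025), i.e. B shrinks by the factor (1+r)·0.975 = 0.98938.
This holds for months 1–160. Entering month 161 the balance is €1,377.21; 2.5% of the post-interest balance is now below €35.00, so the flat €35.00 minimum applies from here.
From month 161 a fixed €35.00 at rate r clears €1,377.21 in 60 more payments. Total: 160 + 60 = 220 months.

220 months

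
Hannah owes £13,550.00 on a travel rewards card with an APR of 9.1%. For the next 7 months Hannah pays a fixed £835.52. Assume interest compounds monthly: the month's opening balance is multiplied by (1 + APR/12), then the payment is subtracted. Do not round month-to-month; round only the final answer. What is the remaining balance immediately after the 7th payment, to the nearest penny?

Monthly rate r = 9.1%/12 = 0.758333% = 0.00758333.
Each month: B ← B·(1+r) − £835.52.
Month 1: interest £102.75; balance after payment £12,817.23.
Month 2: interest £97.20; balance after payment £12,078.91.
Month 3: interest £91.60; balance after payment £11,334.99.
Month 4: interest £85.96; balance after payment £10,585.43.
Month 5: interest £80.27; balance after payment £9,830.18.
Month 6: interest £74.55; balance after payment £9,069.21.
Month 7: interest £68.77; balance after payment £8,302.46.

£8,302.46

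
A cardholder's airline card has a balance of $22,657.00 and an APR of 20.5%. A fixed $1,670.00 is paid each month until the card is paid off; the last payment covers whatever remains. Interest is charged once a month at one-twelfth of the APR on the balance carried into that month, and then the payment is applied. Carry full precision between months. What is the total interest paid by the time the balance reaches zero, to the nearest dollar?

Monthly rate r = 20.5%/12 = 1.70833% = 0.0170833.
Payoff takes n = ⌈−ln(1 − rB₀/P)/ln(1+r)⌉ = ⌈15.566⌉ = 16 payments; the last is $948.07.
Total paid = 15·$1,670.00 + $948.07 = $25,998.07.
Total interest = total paid − principal = $25,998.07 − $22,657.00 = $3,341.07.

$3,341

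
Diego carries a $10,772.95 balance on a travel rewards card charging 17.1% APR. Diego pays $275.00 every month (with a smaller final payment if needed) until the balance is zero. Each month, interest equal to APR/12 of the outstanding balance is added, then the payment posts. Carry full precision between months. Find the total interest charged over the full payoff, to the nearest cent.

Monthly rate r = 17.1%/12 = 1.425% = 0.01425.
Payoff takes n = ⌈−ln(1 − rB₀/P)/ln(1+r)⌉ = ⌈57.739⌉ = 58 payments; the last is $203.66.
Total paid = 57·$275.00 + $203.66 = $15,878.66.
Total interest = total paid − principal = $15,878.66 − $10,772.95 = $5,105.71.

$5,105.71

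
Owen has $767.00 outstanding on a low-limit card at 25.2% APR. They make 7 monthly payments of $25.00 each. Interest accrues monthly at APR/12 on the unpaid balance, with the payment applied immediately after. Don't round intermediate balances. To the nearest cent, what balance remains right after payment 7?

Monthly rate r = 25.2%/12 = 2.1% = 0.021.
Each month: B ← B·(1+r) − $25.00.
Month 1: interest $16.11; balance after payment $758.11.
Month 2: interest $15.92; balance after payment $749.03.
Month 3: interest $15.73; balance after payment $739.76.
Month 4: interest $15.53; balance after payment $730.29.
Month 5: interest $15.34; balance after payment $720.63.
Month 6: interest $15.13; balance after payment $710.76.
Month 7: interest $14.93; balance after payment $700.69.

$700.69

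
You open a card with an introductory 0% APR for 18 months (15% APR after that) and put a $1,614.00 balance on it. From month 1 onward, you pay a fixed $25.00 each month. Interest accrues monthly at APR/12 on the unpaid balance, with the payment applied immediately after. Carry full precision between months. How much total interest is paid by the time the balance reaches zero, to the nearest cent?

Promo months 1–18 at r₀ = 0%/12 = 0; months 19+ at r₁ = 15%/12 = 0.0125.
After month 18 (no interest yet): B = $1,614.00 − 18·$25.00 = $1,164.00.
Then at r₁ with $25.00/mo: n₂ = −ln(1 − r₁·B/P)/ln(1+r₁) ≈ 70.22 → 71 more payments.
Total paid = 88·$25.00 + $5.45 = $2,205.45; interest = $2,205.45 − $1,614.00 = $591.45.

$591.45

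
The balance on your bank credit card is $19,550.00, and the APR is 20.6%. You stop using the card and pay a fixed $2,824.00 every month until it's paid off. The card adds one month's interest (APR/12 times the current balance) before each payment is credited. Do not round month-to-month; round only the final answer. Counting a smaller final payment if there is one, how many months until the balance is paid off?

8 payments

Monthly rate r = 20.6%/12 = 1.71667% = 0.0171667.
Recurrence: B ← B·(1+r) − $2,824.00.
Month 1: interest $335.61; balance after payment $17,061.61.
Month 2: interest $292.89; balance after payment $14,530.50.
Closed form: n = −ln(1 − rB₀/P)/ln(1+r) = −ln(0.88116)/ln(1.01717) ≈ 7.433, so the balance reaches zero during payment 8.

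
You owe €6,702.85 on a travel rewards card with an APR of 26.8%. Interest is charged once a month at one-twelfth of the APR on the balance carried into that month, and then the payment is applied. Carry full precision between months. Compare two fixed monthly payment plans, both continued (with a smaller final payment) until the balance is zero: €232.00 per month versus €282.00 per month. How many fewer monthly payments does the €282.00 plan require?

12 fewer payments

Monthly rate r = 26.8%/12 = 2.23333% = 0.0223333.
At €232.00/mo: n = ⌈−ln(1 − rB₀/P)/ln(1+r)⌉ = 47 payments (last €213.42); total interest = total paid − €6,702.85 = €4,182.57.
At €282.00/mo: 35 payments (last €75.09); total interest €2,960.24.
Payments saved = 47 − 35 = 12.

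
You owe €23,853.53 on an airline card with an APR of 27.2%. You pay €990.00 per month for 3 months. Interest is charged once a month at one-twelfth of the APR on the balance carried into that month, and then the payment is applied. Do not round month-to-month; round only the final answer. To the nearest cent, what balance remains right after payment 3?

Monthly rate r = 27.2%/12 = 2.26667% = 0.0226667.
Each month: B ← B·(1+r) − €990.00.
Month 1: interest €540.68; balance after payment €23,404.21.
Month 2: interest €530.50; balance after payment €22,944.71.
Month 3: interest €520.08; balance after payment €22,474.79.

€22,474.79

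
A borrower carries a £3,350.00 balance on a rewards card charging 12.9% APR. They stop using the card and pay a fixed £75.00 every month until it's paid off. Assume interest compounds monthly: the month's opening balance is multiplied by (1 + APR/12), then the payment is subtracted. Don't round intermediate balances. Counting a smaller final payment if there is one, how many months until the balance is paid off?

Monthly rate r = 12.9%/12 = 1.075% = 0.01075.
Recurrence: B ← B·(1+r) − £75.00.
Month 1: interest £36.01; balance after payment £3,311.01.
Month 2: interest £35.59; balance after payment £3,271.61.
Closed form: n = −ln(1 − rB₀/P)/ln(1+r) = −ln(0.51983)/ln(1.01075) ≈ 61.187, so the balance reaches zero during payment 62.

62 months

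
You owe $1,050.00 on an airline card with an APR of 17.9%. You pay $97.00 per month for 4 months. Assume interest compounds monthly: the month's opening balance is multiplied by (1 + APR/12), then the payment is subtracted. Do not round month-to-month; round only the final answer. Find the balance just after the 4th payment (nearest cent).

$717.30

Monthly rate r = 17.9%/12 = 1.49167% = 0.0149167.
Each month: B ← B·(1+r) − $97.00.
Month 1: interest $15.66; balance after payment $968.66.
Month 2: interest $14.45; balance after payment $886.11.
Month 3: interest $13.22; balance after payment $802.33.
Month 4: interest $11.97; balance after payment $717.30.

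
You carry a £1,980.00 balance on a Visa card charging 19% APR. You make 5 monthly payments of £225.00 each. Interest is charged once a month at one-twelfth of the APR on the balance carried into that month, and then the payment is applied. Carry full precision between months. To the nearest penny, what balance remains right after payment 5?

Monthly rate r = 19%/12 = 1.58333% = 0.0158333.
Each month: B ← B·(1+r) − £225.00.
Month 1: interest £31.35; balance after payment £1,786.35.
Month 2: interest £28.28; balance after payment £1,589.63.
Month 3: interest £25.17; balance after payment £1,389.80.
Month 4: interest £22.01; balance after payment £1,186.81.
Month 5: interest £18.79; balance after payment £980.60.

£980.60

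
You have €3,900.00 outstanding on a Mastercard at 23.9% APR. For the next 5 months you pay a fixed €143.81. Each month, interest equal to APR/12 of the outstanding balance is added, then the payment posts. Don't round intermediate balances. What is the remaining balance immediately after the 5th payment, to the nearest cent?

€3,555.89

Monthly rate r = 23.9%/12 = 1.99167% = 0.0199167.
Each month: B ← B·(1+r) − €143.81.
Month 1: interest €77.67; balance after payment €3,833.87.
Month 2: interest €76.36; balance after payment €3,766.41.
Month 3: interest €75.01; balance after payment €3,697.62.
Month 4: interest €73.64; balance after payment €3,627.45.
Month 5: interest €72.25; balance after payment €3,555.89.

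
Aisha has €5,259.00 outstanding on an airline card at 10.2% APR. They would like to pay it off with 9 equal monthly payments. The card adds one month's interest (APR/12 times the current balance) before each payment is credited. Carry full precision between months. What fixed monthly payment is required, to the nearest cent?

Monthly rate r = 10.2%/12 = 0.85% = 0.0085.
Level-payment amortization: P = B₀·r / (1 − (1+r)^(−n)) = 5259.00·0.0085 / (1 − 1.0085^(−9)).
Denominator 1 − (1+r)^(−9) = 0.0733475527.
P = 44.7015 / 0.0733475527 ≈ 609.45.

€609.45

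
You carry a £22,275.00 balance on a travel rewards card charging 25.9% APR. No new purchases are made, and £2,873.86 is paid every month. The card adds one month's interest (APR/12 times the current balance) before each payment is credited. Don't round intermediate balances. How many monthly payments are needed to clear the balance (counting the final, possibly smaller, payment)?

9 months

Monthly rate r = 25.9%/12 = 2.15833% = 0.0215833.
Recurrence: B ← B·(1+r) − £2,873.86.
Month 1: interest £480.77; balance after payment £19,881.91.
Month 2: interest £429.12; balance after payment £17,437.17.
Closed form: n = −ln(1 − rB₀/P)/ln(1+r) = −ln(0.83271)/ln(1.02158) ≈ 8.573, so the balance reaches zero during payment 9.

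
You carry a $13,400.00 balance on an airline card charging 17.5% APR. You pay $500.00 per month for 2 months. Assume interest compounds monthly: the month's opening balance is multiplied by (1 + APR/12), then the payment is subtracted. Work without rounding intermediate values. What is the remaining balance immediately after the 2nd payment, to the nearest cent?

Monthly rate r = 17.5%/12 = 1.45833% = 0.0145833.
Each month: B ← B·(1+r) − $500.00.
Month 1: interest $195.42; balance after payment $13,095.42.
Month 2: interest $190.97; balance after payment $12,786.39.

$12,786.39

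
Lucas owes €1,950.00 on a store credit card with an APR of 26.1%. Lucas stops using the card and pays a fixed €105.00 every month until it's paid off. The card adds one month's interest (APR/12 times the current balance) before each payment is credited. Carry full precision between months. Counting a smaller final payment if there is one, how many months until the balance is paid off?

25 payments

Monthly rate r = 26.1%/12 = 2.175% = 0.02175.
Recurrence: B ← B·(1+r) − €105.00.
Month 1: interest €42.41; balance after payment €1,887.41.
Month 2: interest €41.05; balance after payment €1,823.46.
Closed form: n = −ln(1 − rB₀/P)/ln(1+r) = −ln(0.59607)/ln(1.02175) ≈ 24.046, so the balance reaches zero during payment 25.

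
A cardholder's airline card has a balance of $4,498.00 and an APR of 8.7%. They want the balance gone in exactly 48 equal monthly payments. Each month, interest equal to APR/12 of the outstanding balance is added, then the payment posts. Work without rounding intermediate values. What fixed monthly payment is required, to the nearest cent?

$111.29

Monthly rate r = 8.7%/12 = 0.725% = 0.00725.
Level-payment amortization: P = B₀·r / (1 − (1+r)^(−n)) = 4498.00·0.00725 / (1 − 1.00725^(−48)).
Denominator 1 − (1+r)^(−48) = 0.293014105.
P = 32.6105 / 0.293014105 ≈ 111.29.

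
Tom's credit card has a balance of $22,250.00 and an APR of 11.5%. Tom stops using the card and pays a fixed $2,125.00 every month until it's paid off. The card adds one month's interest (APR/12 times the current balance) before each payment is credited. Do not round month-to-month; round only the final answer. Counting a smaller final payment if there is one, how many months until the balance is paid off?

12 months

Monthly rate r = 11.5%/12 = 0.958333% = 0.00958333.
Recurrence: B ← B·(1+r) − $2,125.00.
Month 1: interest $213.23; balance after payment $20,338.23.
Month 2: interest $194.91; balance after payment $18,408.14.
Closed form: n = −ln(1 − rB₀/P)/ln(1+r) = −ln(0.89966)/ln(1.00958) ≈ 11.087, so the balance reaches zero during payment 12.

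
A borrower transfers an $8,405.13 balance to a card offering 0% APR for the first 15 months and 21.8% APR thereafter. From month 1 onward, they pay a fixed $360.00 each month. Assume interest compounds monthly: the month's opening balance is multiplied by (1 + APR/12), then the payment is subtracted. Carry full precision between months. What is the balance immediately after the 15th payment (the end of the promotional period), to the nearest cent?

Promo months 1–15 at r₀ = 0%/12 = 0; months 16+ at r₁ = 21.8%/12 = 0.0181667.
After month 15 (no interest yet): B = $8,405.13 − 15·$360.00 = $3,005.13.

$3,005.13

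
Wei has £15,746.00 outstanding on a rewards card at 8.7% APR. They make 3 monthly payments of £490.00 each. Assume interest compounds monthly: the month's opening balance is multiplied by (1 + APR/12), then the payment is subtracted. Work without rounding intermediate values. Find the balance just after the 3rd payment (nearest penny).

Monthly rate r = 8.7%/12 = 0.725% = 0.00725.
Each month: B ← B·(1+r) − £490.00.
Month 1: interest £114.16; balance after payment £15,370.16.
Month 2: interest £111.43; balance after payment £14,991.59.
Month 3: interest £108.69; balance after payment £14,610.28.

£14,610.28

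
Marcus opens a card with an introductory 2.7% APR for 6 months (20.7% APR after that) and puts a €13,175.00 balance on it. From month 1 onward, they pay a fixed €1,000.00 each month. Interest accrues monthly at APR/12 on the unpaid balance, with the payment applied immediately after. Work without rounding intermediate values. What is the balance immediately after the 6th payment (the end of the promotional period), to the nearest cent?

€7,320.01

Promo months 1–6 at r₀ = 2.7%/12 = 0.00225; months 7+ at r₁ = 20.7%/12 = 0.01725.
After month 6: iterate B ← B·(1+r₀) − €1,000.00 for 6 months → €7,320.01.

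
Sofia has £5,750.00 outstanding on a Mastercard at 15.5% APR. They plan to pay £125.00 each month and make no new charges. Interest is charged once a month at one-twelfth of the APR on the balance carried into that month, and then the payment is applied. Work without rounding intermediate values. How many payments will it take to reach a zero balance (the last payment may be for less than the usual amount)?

71 payments

Monthly rate r = 15.5%/12 = 1.29167% = 0.0129167.
Recurrence: B ← B·(1+r) − £125.00.
Month 1: interest £74.27; balance after payment £5,699.27.
Month 2: interest £73.62; balance after payment £5,647.89.
Closed form: n = −ln(1 − rB₀/P)/ln(1+r) = −ln(0.40583)/ln(1.01292) ≈ 70.268, so the balance reaches zero during payment 71.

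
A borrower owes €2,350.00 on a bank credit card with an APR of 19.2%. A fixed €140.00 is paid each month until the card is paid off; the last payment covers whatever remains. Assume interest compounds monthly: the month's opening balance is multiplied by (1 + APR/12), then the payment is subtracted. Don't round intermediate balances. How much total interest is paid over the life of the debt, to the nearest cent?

€408.68

Monthly rate r = 19.2%/12 = 1.6% = 0.016.
Payoff takes n = ⌈−ln(1 − rB₀/P)/ln(1+r)⌉ = ⌈19.703⌉ = 20 payments; the last is €98.68.
Total paid = 19·€140.00 + €98.68 = €2,758.68.
Total interest = total paid − principal = €2,758.68 − €2,350.00 = €408.68.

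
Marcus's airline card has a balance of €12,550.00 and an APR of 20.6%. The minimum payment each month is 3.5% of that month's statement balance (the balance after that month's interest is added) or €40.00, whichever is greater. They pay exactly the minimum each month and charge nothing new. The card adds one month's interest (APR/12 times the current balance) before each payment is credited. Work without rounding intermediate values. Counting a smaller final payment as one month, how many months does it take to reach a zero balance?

Monthly rate r = 20.6%/12 = 1.71667% = 0.0171667.
While 3.5% of the post-interest balance exceeds €40.00, each month B ← (B·(1+r))·(1 − 0.035), i.e. B shrinks by the factor (1+r)·0.965 = 0.98157.
This holds for months 1–130. Entering month 131 the balance is €1,117.30; 3.5% of the post-interest balance is now below €40.00, so the flat €40.00 minimum applies from here.
From month 131 a fixed €40.00 at rate r clears €1,117.30 in 39 more payments. Total: 130 + 39 = 169 months.

169 months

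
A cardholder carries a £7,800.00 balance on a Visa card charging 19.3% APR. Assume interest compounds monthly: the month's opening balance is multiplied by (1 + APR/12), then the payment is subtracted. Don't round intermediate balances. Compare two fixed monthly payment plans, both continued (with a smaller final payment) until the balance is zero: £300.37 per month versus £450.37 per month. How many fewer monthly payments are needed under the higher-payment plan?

13 fewer payments

Monthly rate r = 19.3%/12 = 1.60833% = 0.0160833.
At £300.37/mo: n = ⌈−ln(1 − rB₀/P)/ln(1+r)⌉ = 34 payments (last £266.80); total interest = total paid − £7,800.00 = £2,379.01.
At £450.37/mo: 21 payments (last £209.30); total interest £1,416.70.
Payments saved = 34 − 21 = 13.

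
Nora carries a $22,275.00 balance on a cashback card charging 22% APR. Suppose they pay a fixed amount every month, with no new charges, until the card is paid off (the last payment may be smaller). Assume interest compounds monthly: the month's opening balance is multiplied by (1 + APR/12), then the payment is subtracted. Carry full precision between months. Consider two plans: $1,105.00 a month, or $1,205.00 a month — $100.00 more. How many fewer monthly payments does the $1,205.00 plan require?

3 fewer payments

Monthly rate r = 22%/12 = 1.83333% = 0.0183333.
At $1,105.00/mo: n = ⌈−ln(1 − rB₀/P)/ln(1+r)⌉ = 26 payments (last $438.55); total interest = total paid − $22,275.00 = $5,788.55.
At $1,205.00/mo: 23 payments (last $941.75); total interest $5,176.75.
Payments saved = 26 − 23 = 3.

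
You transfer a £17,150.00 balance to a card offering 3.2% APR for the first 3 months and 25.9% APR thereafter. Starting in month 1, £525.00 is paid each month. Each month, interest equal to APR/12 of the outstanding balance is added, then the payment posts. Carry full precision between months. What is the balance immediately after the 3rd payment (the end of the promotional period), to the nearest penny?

Promo months 1–3 at r₀ = 3.2%/12 = 0.00266667; months 4+ at r₁ = 25.9%/12 = 0.0215833.
After month 3: iterate B ← B·(1+r₀) − £525.00 for 3 months → £15,708.36.

£15,708.36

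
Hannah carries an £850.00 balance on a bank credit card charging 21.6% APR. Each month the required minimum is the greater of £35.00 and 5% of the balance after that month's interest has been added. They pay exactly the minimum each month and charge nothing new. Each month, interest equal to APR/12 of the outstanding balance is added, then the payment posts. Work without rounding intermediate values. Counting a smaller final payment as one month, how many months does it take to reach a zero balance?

Monthly rate r = 21.6%/12 = 1.8% = 0.018.
While 5% of the post-interest balance exceeds £35.00, each month B ← (B·(1+r))·(1 − 0.05), i.e. B shrinks by the factor (1+r)·0.95 = 0.9671.
This holds for months 1–7. Entering month 8 the balance is £672.54; 5% of the post-interest balance is now below £35.00, so the flat £35.00 minimum applies from here.
From month 8 a fixed £35.00 at rate r clears £672.54 in 24 more payments. Total: 7 + 24 = 31 months.

31 months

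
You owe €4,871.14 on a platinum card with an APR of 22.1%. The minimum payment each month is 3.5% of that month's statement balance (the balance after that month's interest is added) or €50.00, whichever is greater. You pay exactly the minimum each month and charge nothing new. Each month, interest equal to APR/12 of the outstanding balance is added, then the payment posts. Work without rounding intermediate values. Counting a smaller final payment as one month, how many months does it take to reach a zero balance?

112 months

Monthly rate r = 22.1%/12 = 1.84167% = 0.0184167.
While 3.5% of the post-interest balance exceeds €50.00, each month B ← (B·(1+r))·(1 − 0.035), i.e. B shrinks by the factor (1+r)·0.965 = 0.98277.
This holds for months 1–72. Entering month 73 the balance is €1,393.90; 3.5% of the post-interest balance is now below €50.00, so the flat €50.00 minimum applies from here.
From month 73 a fixed €50.00 at rate r clears €1,393.90 in 40 more payments. Total: 72 + 40 = 112 months.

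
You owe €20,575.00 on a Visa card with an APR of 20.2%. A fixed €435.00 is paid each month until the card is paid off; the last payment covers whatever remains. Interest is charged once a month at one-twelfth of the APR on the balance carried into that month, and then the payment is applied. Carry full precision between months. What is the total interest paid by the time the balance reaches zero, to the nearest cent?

€20,874.43

Monthly rate r = 20.2%/12 = 1.68333% = 0.0168333.
Payoff takes n = ⌈−ln(1 − rB₀/P)/ln(1+r)⌉ = ⌈95.284⌉ = 96 payments; the last is €124.43.
Total paid = 95·€435.00 + €124.43 = €41,449.43.
Total interest = total paid − principal = €41,449.43 − €20,575.00 = €20,874.43.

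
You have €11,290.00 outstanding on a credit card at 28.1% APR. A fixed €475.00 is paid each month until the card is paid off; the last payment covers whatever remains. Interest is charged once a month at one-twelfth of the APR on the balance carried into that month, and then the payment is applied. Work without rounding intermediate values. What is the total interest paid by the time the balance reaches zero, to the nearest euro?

Monthly rate r = 28.1%/12 = 2.34167% = 0.0234167.
Payoff takes n = ⌈−ln(1 − rB₀/P)/ln(1+r)⌉ = ⌈35.134⌉ = 36 payments; the last is €64.19.
Total paid = 35·€475.00 + €64.19 = €16,689.19.
Total interest = total paid − principal = €16,689.19 − €11,290.00 = €5,399.19.

€5,399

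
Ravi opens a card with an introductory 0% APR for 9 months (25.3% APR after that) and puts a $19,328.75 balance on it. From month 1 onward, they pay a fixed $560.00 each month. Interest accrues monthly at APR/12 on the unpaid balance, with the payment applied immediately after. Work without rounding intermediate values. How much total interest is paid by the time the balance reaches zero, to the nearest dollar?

Promo months 1–9 at r₀ = 0%/12 = 0; months 10+ at r₁ = 25.3%/12 = 0.0210833.
After month 9 (no interest yet): B = $19,328.75 − 9·$560.00 = $14,288.75.
Then at r₁ with $560.00/mo: n₂ = −ln(1 − r₁·B/P)/ln(1+r₁) ≈ 37.01 → 38 more payments.
Total paid = 46·$560.00 + $3.20 = $25,763.20; interest = $25,763.20 − $19,328.75 = $6,434.45.

$6,434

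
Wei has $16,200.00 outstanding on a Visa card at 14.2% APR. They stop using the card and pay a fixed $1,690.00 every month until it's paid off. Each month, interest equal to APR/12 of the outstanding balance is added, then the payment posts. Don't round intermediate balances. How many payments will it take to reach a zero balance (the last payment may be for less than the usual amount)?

11 months

Monthly rate r = 14.2%/12 = 1.18333% = 0.0118333.
Recurrence: B ← B·(1+r) − $1,690.00.
Month 1: interest $191.70; balance after payment $14,701.70.
Month 2: interest $173.97; balance after payment $13,185.67.
Closed form: n = −ln(1 − rB₀/P)/ln(1+r) = −ln(0.88657)/ln(1.01183) ≈ 10.235, so the balance reaches zero during payment 11.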